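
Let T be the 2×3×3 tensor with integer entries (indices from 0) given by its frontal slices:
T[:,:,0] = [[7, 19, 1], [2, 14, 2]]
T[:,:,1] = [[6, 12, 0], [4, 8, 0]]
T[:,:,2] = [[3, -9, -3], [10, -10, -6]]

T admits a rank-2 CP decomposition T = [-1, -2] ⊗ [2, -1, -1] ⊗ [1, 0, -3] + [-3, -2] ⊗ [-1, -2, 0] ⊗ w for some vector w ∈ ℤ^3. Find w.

w = [3, 2, -1]

Subtract the known terms from T to get the rank-1 residual R = [-3, -2] ⊗ [-1, -2, 0] ⊗ w, so R[i,j,k] = a[i]·b[j]·w[k]. Pick indices with nonzero a[0]·b[0] = (-3)·(-1) = 3. Only the fibre through (0,0,·) is needed: R[0,0,:] = T[0,0,:] − Σₗ aₗ[0]bₗ[0]cₗ = [7, 6, 3] − (-1)·(2)·[1, 0, -3] = [9, 6, -3]. Then w[k] = R[0,0,k] / 3 for each k, giving w = [9, 6, -3] / 3 = [3, 2, -1].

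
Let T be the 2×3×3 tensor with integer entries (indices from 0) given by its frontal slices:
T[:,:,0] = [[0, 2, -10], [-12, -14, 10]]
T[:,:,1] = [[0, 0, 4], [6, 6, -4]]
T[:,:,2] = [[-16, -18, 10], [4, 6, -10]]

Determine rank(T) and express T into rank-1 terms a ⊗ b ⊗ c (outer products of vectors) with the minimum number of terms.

Lower bound: the mode-3 unfolding of T (rows indexed by k, columns by (i,j) = (0,0), (0,1), (0,2), (1,0), (1,1), (1,2)) is [[0, 2, -10, -12, -14, 10], [0, 0, 4, 6, 6, -4], [-16, -18, 10, 4, 6, -10]].
There the 3×3 minor on rows k ∈ {0, 1, 2}, columns (i,j) ∈ {(0,0), (0,1), (0,2)} is det [[0, 2, -10], [0, 0, 4], [-16, -18, 10]] = -128 ≠ 0, so this unfolding has rank ≥ 3; CP rank is at least every unfolding rank, so rank(T) ≥ 3. (Unfolding ranks only ever bound the CP rank from below — rank(T) can be strictly larger than all of them — so the matching upper bound has to come from an explicit 3-term decomposition.)
Upper bound: T is a sum of 3 rank-1 terms, T = (1, -1) ⊗ (0, 1, -1) ⊗ (2, 0, -2) + (1, -1) ⊗ (1, 1, -1) ⊗ (8, -4, -8) + (2, 1) ⊗ (1, 1, 0) ⊗ (-4, 2, -4) (written with every a and b primitive with positive leading entry and the scale carried by c; CP decompositions are not unique, and this one is verified by expanding entrywise), so rank(T) ≤ 3.
These bounds meet, so rank(T) = 3.

rank(T) = 3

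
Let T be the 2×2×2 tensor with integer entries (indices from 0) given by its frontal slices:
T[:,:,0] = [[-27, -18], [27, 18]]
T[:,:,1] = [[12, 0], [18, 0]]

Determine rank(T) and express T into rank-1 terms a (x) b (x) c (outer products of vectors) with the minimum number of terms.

rank(T) = 2

Lower bound: the mode-3 unfolding of T (rows indexed by k, columns by (i,j) = (0,0), (0,1), (1,0), (1,1)) is [[-27, -18, 27, 18], [12, 0, 18, 0]].
There the 2×2 minor on rows k ∈ {0, 1}, columns (i,j) ∈ {(0,0), (0,1)} is det [[-27, -18], [12, 0]] = 216 ≠ 0, so this unfolding has rank ≥ 2; CP rank is at least every unfolding rank, so rank(T) ≥ 2. (Flattening ranks never certify an upper bound on CP rank; for that we must actually write T with 2 rank-1 terms.)
Upper bound — finding two terms. Write S_k = T[:,:,k] for the frontal slices: S₀ = [[-27, -18], [27, 18]], S₁ = [[12, 0], [18, 0]].
If T = a₁ (x) b₁ (x) c₁ + a₂ (x) b₂ (x) c₂ then each S_k = c₁[k]·a₁b₁ᵀ + c₂[k]·a₂b₂ᵀ. S₀ and S₁ are linearly independent, so a₁b₁ᵀ and a₂b₂ᵀ must span the same plane of matrices: they are the rank-1 matrices of the form x·S₀ + y·S₁.
det(x·S₀ + y·S₁) is 540·xy = 540·(y)(x), vanishing at (x:y) = (1:0) and (0:1).
M₁ = S₀ = [[-27, -18], [27, 18]] = (-9)·[1, -1][3, 2]ᵀ and M₂ = S₁ = [[12, 0], [18, 0]] = 6·[2, 3][1, 0]ᵀ, so take a₁ = [1, -1], b₁ = [3, 2], a₂ = [2, 3], b₂ = [1, 0].
Each slice is an integer combination of E₁ = a₁b₁ᵀ and E₂ = a₂b₂ᵀ: S₀ = −9·E₁, S₁ = 6·E₂; reading off coefficients, c₁ = [-9, 0] and c₂ = [0, 6].
Hence T = [1, -1] (x) [3, 2] (x) [-9, 0] + [2, 3] (x) [1, 0] (x) [0, 6], so rank(T) ≤ 2.
These bounds meet, so rank(T) = 2.
Check entry T[1,0,1] = 18: (-1)·(3)·(0) + (3)·(1)·(6) = 18.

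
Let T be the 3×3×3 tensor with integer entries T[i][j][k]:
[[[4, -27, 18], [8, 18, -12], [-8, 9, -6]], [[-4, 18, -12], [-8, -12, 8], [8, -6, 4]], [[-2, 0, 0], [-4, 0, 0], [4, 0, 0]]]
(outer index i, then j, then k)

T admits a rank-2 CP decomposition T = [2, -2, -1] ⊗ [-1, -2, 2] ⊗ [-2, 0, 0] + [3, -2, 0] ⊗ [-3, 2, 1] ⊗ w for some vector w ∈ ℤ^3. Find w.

Subtract the known terms from T to get the rank-1 residual R = [3, -2, 0] ⊗ [-3, 2, 1] ⊗ w, so R[i,j,k] = a[i]·b[j]·w[k]. Pick indices with nonzero a[0]·b[0] = (3)·(-3) = -9. Only the fibre through (0,0,·) is needed: R[0,0,:] = T[0,0,:] − Σₗ aₗ[0]bₗ[0]cₗ = [4, -27, 18] − (2)·(-1)·[-2, 0, 0] = [0, -27, 18]. Then w[k] = R[0,0,k] / -9 for each k, giving w = [0, -27, 18] / -9 = [0, 3, -2].

w = [0, 3, -2]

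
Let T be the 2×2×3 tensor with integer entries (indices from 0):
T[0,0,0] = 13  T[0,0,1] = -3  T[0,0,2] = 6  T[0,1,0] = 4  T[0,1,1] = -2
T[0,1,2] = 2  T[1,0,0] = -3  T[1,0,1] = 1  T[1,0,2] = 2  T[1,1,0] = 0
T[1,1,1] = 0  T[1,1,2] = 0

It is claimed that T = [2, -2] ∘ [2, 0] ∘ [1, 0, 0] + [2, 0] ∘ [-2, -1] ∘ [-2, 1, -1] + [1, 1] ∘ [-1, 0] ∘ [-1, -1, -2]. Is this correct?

Yes

Reconstruct entrywise from the claimed factors. For example, T[1,0,1] = 1 and Σₗ aₗ[1]bₗ[0]cₗ[1] = (-2)·(2)·(0) + (0)·(-2)·(1) + (1)·(-1)·(-1) = 1; checking all 12 entries, every one matches. The claim holds.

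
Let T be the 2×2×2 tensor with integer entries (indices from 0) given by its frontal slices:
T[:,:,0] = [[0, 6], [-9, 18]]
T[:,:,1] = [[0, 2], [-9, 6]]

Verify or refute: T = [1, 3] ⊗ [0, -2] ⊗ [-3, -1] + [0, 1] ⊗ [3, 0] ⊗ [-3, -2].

Reconstruct entry (1,0,1) from the claimed factors: Σₗ aₗ[1]bₗ[0]cₗ[1] = (3)·(0)·(-1) + (1)·(3)·(-2) = -6, but T[1,0,1] = -9. The claim is false.

No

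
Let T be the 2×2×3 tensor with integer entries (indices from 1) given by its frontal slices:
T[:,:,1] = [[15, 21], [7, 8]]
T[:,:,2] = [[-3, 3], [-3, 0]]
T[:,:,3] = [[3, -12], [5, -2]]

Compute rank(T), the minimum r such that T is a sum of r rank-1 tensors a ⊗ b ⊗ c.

2

Lower bound: the mode-2 unfolding of T (rows indexed by j, columns by (i,k) = (1,1), (1,2), (1,3), (2,1), (2,2), (2,3)) is [[15, -3, 3, 7, -3, 5], [21, 3, -12, 8, 0, -2]].
There the 2×2 minor on rows j ∈ {1, 2}, columns (i,k) ∈ {(1,1), (1,2)} is det [[15, -3], [21, 3]] = 108 ≠ 0, so this unfolding has rank ≥ 2; CP rank is at least every unfolding rank, so rank(T) ≥ 2. (Unfolding ranks only ever bound the CP rank from below — rank(T) can be strictly larger than all of them — so the matching upper bound has to come from an explicit 2-term decomposition.)
Upper bound — finding two terms. Write S_k = T[:,:,k] for the frontal slices: S₁ = [[15, 21], [7, 8]], S₂ = [[-3, 3], [-3, 0]], S₃ = [[3, -12], [5, -2]].
If T = a₁ ⊗ b₁ ⊗ c₁ + a₂ ⊗ b₂ ⊗ c₂ then each S_k = c₁[k]·a₁b₁ᵀ + c₂[k]·a₂b₂ᵀ. S₁ and S₂ are linearly independent, so a₁b₁ᵀ and a₂b₂ᵀ must span the same plane of matrices: they are the rank-1 matrices of the form x·S₁ + y·S₂.
det(x·S₁ + y·S₂) is −27·x² + 18·xy + 9·y² = (-9)·(x − y)(3·x + y), vanishing at (x:y) = (1:1) and (1:-3).
M₁ = S₁ + S₂ = [[12, 24], [4, 8]] = 4·(3, 1)(1, 2)ᵀ and M₂ = S₁ − 3·S₂ = [[24, 12], [16, 8]] = 4·(3, 2)(2, 1)ᵀ, so take a₁ = (3, 1), b₁ = (1, 2), a₂ = (3, 2), b₂ = (2, 1).
Each slice is an integer combination of E₁ = a₁b₁ᵀ and E₂ = a₂b₂ᵀ: S₁ = 3·E₁ + E₂, S₂ = E₁ − E₂, S₃ = −3·E₁ + 2·E₂; reading off coefficients, c₁ = (3, 1, -3) and c₂ = (1, -1, 2).
Hence T = (3, 1) ⊗ (1, 2) ⊗ (3, 1, -3) + (3, 2) ⊗ (2, 1) ⊗ (1, -1, 2), so rank(T) ≤ 2.
These bounds meet, so rank(T) = 2.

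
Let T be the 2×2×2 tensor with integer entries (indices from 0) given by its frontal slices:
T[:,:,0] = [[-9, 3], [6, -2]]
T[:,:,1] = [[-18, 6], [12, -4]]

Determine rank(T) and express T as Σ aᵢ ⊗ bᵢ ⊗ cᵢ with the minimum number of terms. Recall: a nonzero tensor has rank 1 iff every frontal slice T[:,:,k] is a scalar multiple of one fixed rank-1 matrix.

rank(T) = 1

Lower bound: T ≠ 0 (e.g. T[0,0,0] = -9), so rank(T) ≥ 1.
Upper bound: if T = a ⊗ b ⊗ c then every fibre of T is a multiple of the corresponding factor, so read the factors off the fibres through the nonzero entry T[0,0,0] = -9.
The mode-1 fibre T[:,0,0] = [-9, 6] gives a = [3, -2] (primitive direction); the mode-2 fibre T[0,:,0] = [-9, 3] gives b = [3, -1]; then c[k] = T[0,0,k] / (a[0]·b[0]) = [-9, -18] / 9 = [-1, -2].
Expanding [3, -2] ⊗ [3, -1] ⊗ [-1, -2] reproduces all 8 entries of T, so T = [3, -2] ⊗ [3, -1] ⊗ [-1, -2] and rank(T) ≤ 1.
These bounds meet, so rank(T) = 1.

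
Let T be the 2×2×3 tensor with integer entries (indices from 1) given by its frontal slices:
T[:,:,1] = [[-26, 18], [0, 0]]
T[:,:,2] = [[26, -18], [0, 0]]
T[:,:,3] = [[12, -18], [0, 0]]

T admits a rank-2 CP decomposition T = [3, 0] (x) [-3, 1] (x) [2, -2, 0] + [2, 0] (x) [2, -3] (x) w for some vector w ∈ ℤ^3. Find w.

Subtract the known terms from T to get the rank-1 residual R = [2, 0] (x) [2, -3] (x) w, so R[i,j,k] = a[i]·b[j]·w[k]. Pick indices with nonzero a[1]·b[1] = (2)·(2) = 4. Only the fibre through (1,1,·) is needed: R[1,1,:] = T[1,1,:] − Σₗ aₗ[1]bₗ[1]cₗ = [-26, 26, 12] − (3)·(-3)·[2, -2, 0] = [-8, 8, 12]. Then w[k] = R[1,1,k] / 4 for each k, giving w = [-8, 8, 12] / 4 = [-2, 2, 3].

w = [-2, 2, 3]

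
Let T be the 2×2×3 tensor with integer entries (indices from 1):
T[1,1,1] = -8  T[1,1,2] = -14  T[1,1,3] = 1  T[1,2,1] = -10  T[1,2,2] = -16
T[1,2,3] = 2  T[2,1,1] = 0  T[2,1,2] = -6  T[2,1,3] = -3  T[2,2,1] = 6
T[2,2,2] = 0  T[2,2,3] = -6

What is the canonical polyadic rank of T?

2

Lower bound: the mode-1 unfolding of T (rows indexed by i, columns by (j,k) = (1,1), (1,2), (1,3), (2,1), (2,2), (2,3)) is [[-8, -14, 1, -10, -16, 2], [0, -6, -3, 6, 0, -6]].
There the 2×2 minor on rows i ∈ {1, 2}, columns (j,k) ∈ {(1,1), (1,2)} is det [[-8, -14], [0, -6]] = 48 ≠ 0, so this unfolding has rank ≥ 2; CP rank is at least every unfolding rank, so rank(T) ≥ 2. (Flattening ranks never certify an upper bound on CP rank; for that we must actually write T with 2 rank-1 terms.)
Upper bound — finding two terms. Write S_k = T[:,:,k] for the frontal slices: S₁ = [[-8, -10], [0, 6]], S₂ = [[-14, -16], [-6, 0]], S₃ = [[1, 2], [-3, -6]].
If T = a₁ ∘ b₁ ∘ c₁ + a₂ ∘ b₂ ∘ c₂ then each S_k = c₁[k]·a₁b₁ᵀ + c₂[k]·a₂b₂ᵀ. S₁ and S₂ are linearly independent, so a₁b₁ᵀ and a₂b₂ᵀ must span the same plane of matrices: they are the rank-1 matrices of the form x·S₁ + y·S₂.
det(x·S₁ + y·S₂) is −48·x² − 144·xy − 96·y² = (-48)·(x + 2·y)(x + y), vanishing at (x:y) = (2:-1) and (1:-1).
M₁ = 2·S₁ − S₂ = [[-2, -4], [6, 12]] = (-2)·(1, -3)(1, 2)ᵀ and M₂ = S₁ − S₂ = [[6, 6], [6, 6]] = 6·(1, 1)(1, 1)ᵀ, so take a₁ = (1, -3), b₁ = (1, 2), a₂ = (1, 1), b₂ = (1, 1).
Each slice is an integer combination of E₁ = a₁b₁ᵀ and E₂ = a₂b₂ᵀ: S₁ = −2·E₁ − 6·E₂, S₂ = −2·E₁ − 12·E₂, S₃ = E₁; reading off coefficients, c₁ = (-2, -2, 1) and c₂ = (-6, -12, 0).
Hence T = (1, -3) ∘ (1, 2) ∘ (-2, -2, 1) + (1, 1) ∘ (1, 1) ∘ (-6, -12, 0), so rank(T) ≤ 2.
These bounds meet, so rank(T) = 2.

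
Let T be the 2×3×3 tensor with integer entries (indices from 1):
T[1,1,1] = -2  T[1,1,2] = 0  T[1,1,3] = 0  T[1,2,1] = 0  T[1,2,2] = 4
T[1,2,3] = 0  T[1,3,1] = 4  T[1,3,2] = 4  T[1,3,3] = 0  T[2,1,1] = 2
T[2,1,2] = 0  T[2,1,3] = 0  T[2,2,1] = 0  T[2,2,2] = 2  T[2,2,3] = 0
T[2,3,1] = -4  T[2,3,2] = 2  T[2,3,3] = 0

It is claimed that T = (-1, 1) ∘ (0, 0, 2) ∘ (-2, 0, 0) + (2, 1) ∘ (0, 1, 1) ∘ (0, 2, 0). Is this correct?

No

Reconstruct entry (1,1,1) from the claimed factors: Σₗ aₗ[1]bₗ[1]cₗ[1] = (-1)·(0)·(-2) + (2)·(0)·(0) = 0, but T[1,1,1] = -2. The claim is false.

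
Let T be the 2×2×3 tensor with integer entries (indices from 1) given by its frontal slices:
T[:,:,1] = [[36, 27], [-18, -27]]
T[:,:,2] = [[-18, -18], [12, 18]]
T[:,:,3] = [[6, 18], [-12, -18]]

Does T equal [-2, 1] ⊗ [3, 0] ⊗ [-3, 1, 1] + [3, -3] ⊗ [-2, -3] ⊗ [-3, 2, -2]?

No

Reconstruct entry (2,1,1) from the claimed factors: Σₗ aₗ[2]bₗ[1]cₗ[1] = (1)·(3)·(-3) + (-3)·(-2)·(-3) = -27, but T[2,1,1] = -18. The claim is false.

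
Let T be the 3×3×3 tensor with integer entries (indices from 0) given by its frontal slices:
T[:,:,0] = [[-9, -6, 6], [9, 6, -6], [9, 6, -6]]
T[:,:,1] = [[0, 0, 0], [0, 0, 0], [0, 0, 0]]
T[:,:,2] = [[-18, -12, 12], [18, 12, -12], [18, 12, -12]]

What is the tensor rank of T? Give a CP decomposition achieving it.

rank(T) = 1

Lower bound: T ≠ 0 (e.g. T[0,0,0] = -9), so rank(T) ≥ 1.
Upper bound: the mode-1 fibre T[:,0,0] = [-9, 9, 9] gives a = [1, -1, -1] (primitive direction); the mode-2 fibre T[0,:,0] = [-9, -6, 6] gives b = [3, 2, -2]; then c[k] = T[0,0,k] / (a[0]·b[0]) = [-9, 0, -18] / 3 = [-3, 0, -6].
Expanding [1, -1, -1] ⊗ [3, 2, -2] ⊗ [-3, 0, -6] reproduces all 27 entries of T, so T = [1, -1, -1] ⊗ [3, 2, -2] ⊗ [-3, 0, -6] and rank(T) ≤ 1.
These bounds meet, so rank(T) = 1.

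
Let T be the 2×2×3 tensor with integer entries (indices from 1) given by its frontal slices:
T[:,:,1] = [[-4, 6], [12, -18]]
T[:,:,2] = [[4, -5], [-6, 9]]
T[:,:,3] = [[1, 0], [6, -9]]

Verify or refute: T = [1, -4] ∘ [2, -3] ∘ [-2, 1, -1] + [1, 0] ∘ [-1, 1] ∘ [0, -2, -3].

No

Reconstruct entry (2,1,1) from the claimed factors: Σₗ aₗ[2]bₗ[1]cₗ[1] = (-4)·(2)·(-2) + (0)·(-1)·(0) = 16, but T[2,1,1] = 12. The claim is false.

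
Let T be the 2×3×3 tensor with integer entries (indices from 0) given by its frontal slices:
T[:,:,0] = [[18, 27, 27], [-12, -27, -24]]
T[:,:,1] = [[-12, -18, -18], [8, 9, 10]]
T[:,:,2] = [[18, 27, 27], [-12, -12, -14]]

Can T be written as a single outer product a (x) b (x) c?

The mode-1 unfolding of T (rows indexed by i, columns by (j,k) = (0,0), (0,1), (0,2), (1,0), (1,1), (1,2), (2,0), (2,1), (2,2)) is [[18, -12, 18, 27, -18, 27, 27, -18, 27], [-12, 8, -12, -27, 9, -12, -24, 10, -14]].
There the 2×2 minor on rows i ∈ {0, 1}, columns (j,k) ∈ {(0,0), (1,0)} is det [[18, 27], [-12, -27]] = -162 ≠ 0, so this unfolding has rank ≥ 2; CP rank is at least every unfolding rank, so rank(T) ≥ 2.
In particular rank(T) ≥ 2 > 1, so T is not rank-1.

No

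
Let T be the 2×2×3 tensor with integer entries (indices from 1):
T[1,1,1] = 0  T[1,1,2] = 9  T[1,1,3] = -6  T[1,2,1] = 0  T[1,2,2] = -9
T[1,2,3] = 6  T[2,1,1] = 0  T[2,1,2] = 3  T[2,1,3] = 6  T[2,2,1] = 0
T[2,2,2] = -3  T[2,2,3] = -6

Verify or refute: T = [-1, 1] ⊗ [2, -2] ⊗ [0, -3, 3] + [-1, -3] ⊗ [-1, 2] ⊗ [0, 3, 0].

No

Reconstruct entry (1,2,2) from the claimed factors: Σₗ aₗ[1]bₗ[2]cₗ[2] = (-1)·(-2)·(-3) + (-1)·(2)·(3) = -12, but T[1,2,2] = -9. The claim is false.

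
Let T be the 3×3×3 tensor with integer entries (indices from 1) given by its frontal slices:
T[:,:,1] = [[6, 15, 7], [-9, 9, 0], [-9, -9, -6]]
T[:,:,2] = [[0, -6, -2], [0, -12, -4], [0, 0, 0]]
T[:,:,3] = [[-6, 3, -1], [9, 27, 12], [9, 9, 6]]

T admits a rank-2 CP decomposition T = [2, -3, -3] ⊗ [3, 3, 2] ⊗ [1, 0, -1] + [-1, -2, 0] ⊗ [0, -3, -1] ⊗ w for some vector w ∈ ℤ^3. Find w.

Subtract the known terms from T to get the rank-1 residual R = [-1, -2, 0] ⊗ [0, -3, -1] ⊗ w, so R[i,j,k] = a[i]·b[j]·w[k]. Pick indices with nonzero a[1]·b[2] = (-1)·(-3) = 3. Only the fibre through (1,2,·) is needed: R[1,2,:] = T[1,2,:] − Σₗ aₗ[1]bₗ[2]cₗ = [15, -6, 3] − (2)·(3)·[1, 0, -1] = [9, -6, 9]. Then w[k] = R[1,2,k] / 3 for each k, giving w = [9, -6, 9] / 3 = [3, -2, 3].

w = [3, -2, 3]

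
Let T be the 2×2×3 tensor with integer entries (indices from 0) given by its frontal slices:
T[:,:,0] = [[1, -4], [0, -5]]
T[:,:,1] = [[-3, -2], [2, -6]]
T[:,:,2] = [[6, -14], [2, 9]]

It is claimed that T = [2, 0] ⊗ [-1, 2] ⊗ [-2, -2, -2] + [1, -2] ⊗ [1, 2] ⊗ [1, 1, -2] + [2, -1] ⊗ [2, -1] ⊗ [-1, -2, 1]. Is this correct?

Yes

Reconstruct entrywise from the claimed factors. For example, T[0,0,1] = -3 and Σₗ aₗ[0]bₗ[0]cₗ[1] = (2)·(-1)·(-2) + (1)·(1)·(1) + (2)·(2)·(-2) = -3; checking all 12 entries, every one matches. The claim holds.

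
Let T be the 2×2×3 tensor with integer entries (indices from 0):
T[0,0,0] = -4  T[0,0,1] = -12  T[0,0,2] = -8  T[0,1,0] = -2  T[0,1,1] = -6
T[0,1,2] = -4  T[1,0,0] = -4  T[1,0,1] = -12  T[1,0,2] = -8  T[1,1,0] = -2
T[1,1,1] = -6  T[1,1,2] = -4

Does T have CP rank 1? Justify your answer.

If T = a ⊗ b ⊗ c then every fibre of T is a multiple of the corresponding factor, so read the factors off the fibres through the nonzero entry T[0,0,0] = -4.
The mode-1 fibre T[:,0,0] = [-4, -4] gives a = (1, 1) (primitive direction); the mode-2 fibre T[0,:,0] = [-4, -2] gives b = (2, 1); then c[k] = T[0,0,k] / (a[0]·b[0]) = [-4, -12, -8] / 2 = (-2, -6, -4).
Expanding (1, 1) ⊗ (2, 1) ⊗ (-2, -6, -4) reproduces all 12 entries of T, so T = (1, 1) ⊗ (2, 1) ⊗ (-2, -6, -4) and rank(T) ≤ 1.
Equivalently every frontal slice T[:,:,k] is c[k] times the rank-1 matrix (1, 1) ⊗ (2, 1). So T has rank 1 (it is nonzero).

Yes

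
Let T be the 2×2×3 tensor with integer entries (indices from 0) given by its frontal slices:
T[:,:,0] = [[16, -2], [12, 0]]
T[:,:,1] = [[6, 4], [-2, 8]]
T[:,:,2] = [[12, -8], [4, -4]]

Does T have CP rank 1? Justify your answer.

No

The mode-3 unfolding of T (rows indexed by k, columns by (i,j) = (0,0), (0,1), (1,0), (1,1)) is [[16, -2, 12, 0], [6, 4, -2, 8], [12, -8, 4, -4]].
There the 3×3 minor on rows k ∈ {0, 1, 2}, columns (i,j) ∈ {(0,0), (0,1), (1,0)} is det [[16, -2, 12], [6, 4, -2], [12, -8, 4]] = -1056 ≠ 0, so this unfolding has rank ≥ 3; CP rank is at least every unfolding rank, so rank(T) ≥ 3.
In particular rank(T) ≥ 3 > 1, so T is not rank-1.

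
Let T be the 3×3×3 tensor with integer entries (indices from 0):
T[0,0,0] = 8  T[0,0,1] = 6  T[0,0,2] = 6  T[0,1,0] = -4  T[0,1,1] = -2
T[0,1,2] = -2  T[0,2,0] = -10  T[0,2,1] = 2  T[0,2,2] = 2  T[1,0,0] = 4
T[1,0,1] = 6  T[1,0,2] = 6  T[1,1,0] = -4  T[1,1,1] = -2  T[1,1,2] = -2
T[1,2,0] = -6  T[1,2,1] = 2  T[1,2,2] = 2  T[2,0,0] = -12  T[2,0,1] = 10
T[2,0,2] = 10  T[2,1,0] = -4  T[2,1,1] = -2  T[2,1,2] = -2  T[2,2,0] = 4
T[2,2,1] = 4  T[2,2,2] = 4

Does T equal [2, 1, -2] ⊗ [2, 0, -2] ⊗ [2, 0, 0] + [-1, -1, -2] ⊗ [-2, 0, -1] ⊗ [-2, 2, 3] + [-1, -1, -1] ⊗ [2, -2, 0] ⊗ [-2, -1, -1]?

No

Reconstruct entry (0,0,2) from the claimed factors: Σₗ aₗ[0]bₗ[0]cₗ[2] = (2)·(2)·(0) + (-1)·(-2)·(3) + (-1)·(2)·(-1) = 8, but T[0,0,2] = 6. The claim is false.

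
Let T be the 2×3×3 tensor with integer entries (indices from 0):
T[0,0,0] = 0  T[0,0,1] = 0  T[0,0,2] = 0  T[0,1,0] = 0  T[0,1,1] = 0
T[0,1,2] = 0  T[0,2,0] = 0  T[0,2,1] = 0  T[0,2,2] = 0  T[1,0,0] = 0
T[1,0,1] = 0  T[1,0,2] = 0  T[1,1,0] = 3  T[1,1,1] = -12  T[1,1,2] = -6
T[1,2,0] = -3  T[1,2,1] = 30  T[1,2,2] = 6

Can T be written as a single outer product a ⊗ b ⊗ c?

No

The mode-2 unfolding of T (rows indexed by j, columns by (i,k) = (0,0), (0,1), (0,2), (1,0), (1,1), (1,2)) is [[0, 0, 0, 0, 0, 0], [0, 0, 0, 3, -12, -6], [0, 0, 0, -3, 30, 6]].
There the 2×2 minor on rows j ∈ {1, 2}, columns (i,k) ∈ {(1,0), (1,1)} is det [[3, -12], [-3, 30]] = 54 ≠ 0, so this unfolding has rank ≥ 2; CP rank is at least every unfolding rank, so rank(T) ≥ 2.
In particular rank(T) ≥ 2 > 1, so T is not rank-1.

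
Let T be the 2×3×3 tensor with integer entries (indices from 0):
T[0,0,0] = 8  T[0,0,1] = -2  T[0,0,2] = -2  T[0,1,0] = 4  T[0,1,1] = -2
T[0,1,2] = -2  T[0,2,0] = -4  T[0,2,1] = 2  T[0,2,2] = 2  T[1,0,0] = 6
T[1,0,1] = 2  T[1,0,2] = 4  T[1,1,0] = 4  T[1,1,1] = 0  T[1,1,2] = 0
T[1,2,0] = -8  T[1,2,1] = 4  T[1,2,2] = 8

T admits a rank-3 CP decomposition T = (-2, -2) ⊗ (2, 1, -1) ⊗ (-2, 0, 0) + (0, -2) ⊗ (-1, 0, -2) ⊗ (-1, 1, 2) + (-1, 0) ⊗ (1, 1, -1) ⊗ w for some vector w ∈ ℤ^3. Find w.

w = (0, 2, 2)

Subtract the known terms from T to get the rank-1 residual R = (-1, 0) ⊗ (1, 1, -1) ⊗ w, so R[i,j,k] = a[i]·b[j]·w[k]. Pick indices with nonzero a[0]·b[0] = (-1)·(1) = -1. Only the fibre through (0,0,·) is needed: R[0,0,:] = T[0,0,:] − Σₗ aₗ[0]bₗ[0]cₗ = [8, -2, -2] − (-2)·(2)·(-2, 0, 0) − (0)·(-1)·(-1, 1, 2) = [0, -2, -2]. Then w[k] = R[0,0,k] / -1 for each k, giving w = [0, -2, -2] / -1 = (0, 2, 2).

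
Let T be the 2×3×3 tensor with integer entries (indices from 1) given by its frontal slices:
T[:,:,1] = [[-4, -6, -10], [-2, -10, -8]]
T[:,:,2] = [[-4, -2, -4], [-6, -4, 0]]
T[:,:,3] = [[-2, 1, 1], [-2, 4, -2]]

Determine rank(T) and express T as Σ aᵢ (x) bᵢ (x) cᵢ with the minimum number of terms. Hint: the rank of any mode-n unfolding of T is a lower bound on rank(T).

rank(T) = 3

Lower bound: the mode-3 unfolding of T (rows indexed by k, columns by (i,j) = (1,1), (1,2), (1,3), (2,1), (2,2), (2,3)) is [[-4, -6, -10, -2, -10, -8], [-4, -2, -4, -6, -4, 0], [-2, 1, 1, -2, 4, -2]].
There the 3×3 minor on rows k ∈ {1, 2, 3}, columns (i,j) ∈ {(1,1), (1,2), (2,1)} is det [[-4, -6, -2], [-4, -2, -6], [-2, 1, -2]] = -48 ≠ 0, so this unfolding has rank ≥ 3; CP rank is at least every unfolding rank, so rank(T) ≥ 3. (Flattening ranks never certify an upper bound on CP rank; for that we must actually write T with 3 rank-1 terms.)
Upper bound: T is a sum of 3 rank-1 terms, T = [0, 1] (x) [1, 1, -2] (x) [-2, -2, 2] + [1, 1] (x) [2, 1, 2] (x) [-4, -2, 0] + [1, 2] (x) [2, -1, -1] (x) [2, 0, -1] (one valid choice — decompositions are not unique — normalised so each a, b is primitive with positive first nonzero entry; check it by expanding all entries), so rank(T) ≤ 3.
These bounds meet, so rank(T) = 3.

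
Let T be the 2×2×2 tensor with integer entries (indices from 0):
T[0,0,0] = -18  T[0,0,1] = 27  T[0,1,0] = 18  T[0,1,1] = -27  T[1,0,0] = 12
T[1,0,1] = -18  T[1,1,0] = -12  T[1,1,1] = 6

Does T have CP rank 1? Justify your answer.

No

The mode-3 unfolding of T (rows indexed by k, columns by (i,j) = (0,0), (0,1), (1,0), (1,1)) is [[-18, 18, 12, -12], [27, -27, -18, 6]].
There the 2×2 minor on rows k ∈ {0, 1}, columns (i,j) ∈ {(0,0), (1,1)} is det [[-18, -12], [27, 6]] = 216 ≠ 0, so this unfolding has rank ≥ 2; CP rank is at least every unfolding rank, so rank(T) ≥ 2.
In particular rank(T) ≥ 2 > 1, so T is not rank-1.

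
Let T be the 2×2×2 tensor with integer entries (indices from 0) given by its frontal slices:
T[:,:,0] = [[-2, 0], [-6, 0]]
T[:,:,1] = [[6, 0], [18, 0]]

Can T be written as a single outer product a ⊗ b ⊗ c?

Yes

If T = a ⊗ b ⊗ c then every fibre of T is a multiple of the corresponding factor, so read the factors off the fibres through the nonzero entry T[0,0,0] = -2.
The mode-1 fibre T[:,0,0] = [-2, -6] gives a = [1, 3] (primitive direction); the mode-2 fibre T[0,:,0] = [-2, 0] gives b = [1, 0]; then c[k] = T[0,0,k] / (a[0]·b[0]) = [-2, 6] / 1 = [-2, 6].
Expanding [1, 3] ⊗ [1, 0] ⊗ [-2, 6] reproduces all 8 entries of T, so T = [1, 3] ⊗ [1, 0] ⊗ [-2, 6] and rank(T) ≤ 1.
Equivalently every frontal slice T[:,:,k] is c[k] times the rank-1 matrix [1, 3] ⊗ [1, 0]. So T has rank 1 (it is nonzero).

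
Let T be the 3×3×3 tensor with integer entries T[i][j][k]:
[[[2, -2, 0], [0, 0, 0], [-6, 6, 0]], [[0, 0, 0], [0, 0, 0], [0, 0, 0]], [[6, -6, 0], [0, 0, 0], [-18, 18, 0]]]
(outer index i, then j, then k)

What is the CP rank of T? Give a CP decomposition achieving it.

rank(T) = 1

Lower bound: T ≠ 0 (e.g. T[0,0,0] = 2), so rank(T) ≥ 1.
Upper bound: the mode-1 fibre T[:,0,0] = [2, 0, 6] gives a = [1, 0, 3] (primitive direction); the mode-2 fibre T[0,:,0] = [2, 0, -6] gives b = [1, 0, -3]; then c[k] = T[0,0,k] / (a[0]·b[0]) = [2, -2, 0] / 1 = [2, -2, 0].
Expanding [1, 0, 3] (x) [1, 0, -3] (x) [2, -2, 0] reproduces all 27 entries of T, so T = [1, 0, 3] (x) [1, 0, -3] (x) [2, -2, 0] and rank(T) ≤ 1.
These bounds meet, so rank(T) = 1.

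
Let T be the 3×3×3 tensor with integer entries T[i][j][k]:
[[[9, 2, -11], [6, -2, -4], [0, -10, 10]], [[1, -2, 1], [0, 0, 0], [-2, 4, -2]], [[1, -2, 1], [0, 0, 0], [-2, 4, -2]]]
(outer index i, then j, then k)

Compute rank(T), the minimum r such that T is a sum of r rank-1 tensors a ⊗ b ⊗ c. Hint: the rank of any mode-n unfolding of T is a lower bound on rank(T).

2

Lower bound: the mode-3 unfolding of T (rows indexed by k, columns by (i,j) = (0,0), (0,1), (0,2), (1,0), (1,1), (1,2), (2,0), (2,1), (2,2)) is [[9, 6, 0, 1, 0, -2, 1, 0, -2], [2, -2, -10, -2, 0, 4, -2, 0, 4], [-11, -4, 10, 1, 0, -2, 1, 0, -2]].
There the 2×2 minor on rows k ∈ {0, 1}, columns (i,j) ∈ {(0,0), (0,1)} is det [[9, 6], [2, -2]] = -30 ≠ 0, so this unfolding has rank ≥ 2; CP rank is at least every unfolding rank, so rank(T) ≥ 2. (Unfolding ranks only ever bound the CP rank from below — rank(T) can be strictly larger than all of them — so the matching upper bound has to come from an explicit 2-term decomposition.)
Upper bound — finding two terms. Write S_k = T[:,:,k] for the frontal slices: S₀ = [[9, 6, 0], [1, 0, -2], [1, 0, -2]], S₁ = [[2, -2, -10], [-2, 0, 4], [-2, 0, 4]], S₂ = [[-11, -4, 10], [1, 0, -2], [1, 0, -2]].
If T = a₁ ⊗ b₁ ⊗ c₁ + a₂ ⊗ b₂ ⊗ c₂ then each S_k = c₁[k]·a₁b₁ᵀ + c₂[k]·a₂b₂ᵀ. S₀ and S₁ are linearly independent, so a₁b₁ᵀ and a₂b₂ᵀ must span the same plane of matrices: they are the rank-1 matrices of the form x·S₀ + y·S₁.
The 2×2 minor of x·S₀ + y·S₁ on rows {0,1}, columns {0,1} is −6·x² + 14·xy − 4·y² = (-2)·(x − 2·y)(3·x − y), vanishing at (x:y) = (2:1) and (1:3).
M₁ = 2·S₀ + S₁ = [[20, 10, -10], [0, 0, 0], [0, 0, 0]] = 10·(1, 0, 0)(2, 1, -1)ᵀ and M₂ = S₀ + 3·S₁ = [[15, 0, -30], [-5, 0, 10], [-5, 0, 10]] = 5·(3, -1, -1)(1, 0, -2)ᵀ, so take a₁ = (1, 0, 0), b₁ = (2, 1, -1), a₂ = (3, -1, -1), b₂ = (1, 0, -2).
Each slice is an integer combination of E₁ = a₁b₁ᵀ and E₂ = a₂b₂ᵀ: S₀ = 6·E₁ − E₂, S₁ = −2·E₁ + 2·E₂, S₂ = −4·E₁ − E₂; reading off coefficients, c₁ = (6, -2, -4) and c₂ = (-1, 2, -1).
Hence T = (1, 0, 0) ⊗ (2, 1, -1) ⊗ (6, -2, -4) + (3, -1, -1) ⊗ (1, 0, -2) ⊗ (-1, 2, -1), so rank(T) ≤ 2.
These bounds meet, so rank(T) = 2.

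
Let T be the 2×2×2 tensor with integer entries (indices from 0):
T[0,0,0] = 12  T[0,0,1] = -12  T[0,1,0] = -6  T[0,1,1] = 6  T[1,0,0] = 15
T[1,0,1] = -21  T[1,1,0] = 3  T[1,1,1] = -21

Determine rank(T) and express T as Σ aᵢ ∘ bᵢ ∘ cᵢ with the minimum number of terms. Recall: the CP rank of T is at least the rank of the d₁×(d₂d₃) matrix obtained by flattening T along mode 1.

Lower bound: the mode-2 unfolding of T (rows indexed by j, columns by (i,k) = (0,0), (0,1), (1,0), (1,1)) is [[12, -12, 15, -21], [-6, 6, 3, -21]].
There the 2×2 minor on rows j ∈ {0, 1}, columns (i,k) ∈ {(0,0), (1,0)} is det [[12, 15], [-6, 3]] = 126 ≠ 0, so this unfolding has rank ≥ 2; CP rank is at least every unfolding rank, so rank(T) ≥ 2. (Unfolding ranks only ever bound the CP rank from below — rank(T) can be strictly larger than all of them — so the matching upper bound has to come from an explicit 2-term decomposition.)
Upper bound — finding two terms. Write S_k = T[:,:,k] for the frontal slices: S₀ = [[12, -6], [15, 3]], S₁ = [[-12, 6], [-21, -21]].
If T = a₁ ∘ b₁ ∘ c₁ + a₂ ∘ b₂ ∘ c₂ then each S_k = c₁[k]·a₁b₁ᵀ + c₂[k]·a₂b₂ᵀ. S₀ and S₁ are linearly independent, so a₁b₁ᵀ and a₂b₂ᵀ must span the same plane of matrices: they are the rank-1 matrices of the form x·S₀ + y·S₁.
det(x·S₀ + y·S₁) is 126·x² − 504·xy + 378·y² = 126·(x − 3·y)(x − y), vanishing at (x:y) = (3:1) and (1:1).
M₁ = 3·S₀ + S₁ = [[24, -12], [24, -12]] = 12·[1, 1][2, -1]ᵀ and M₂ = S₀ + S₁ = [[0, 0], [-6, -18]] = (-6)·[0, 1][1, 3]ᵀ, so take a₁ = [1, 1], b₁ = [2, -1], a₂ = [0, 1], b₂ = [1, 3].
Each slice is an integer combination of E₁ = a₁b₁ᵀ and E₂ = a₂b₂ᵀ: S₀ = 6·E₁ + 3·E₂, S₁ = −6·E₁ − 9·E₂; reading off coefficients, c₁ = [6, -6] and c₂ = [3, -9].
Hence T = [1, 1] ∘ [2, -1] ∘ [6, -6] + [0, 1] ∘ [1, 3] ∘ [3, -9], so rank(T) ≤ 2.
These bounds meet, so rank(T) = 2.

rank(T) = 2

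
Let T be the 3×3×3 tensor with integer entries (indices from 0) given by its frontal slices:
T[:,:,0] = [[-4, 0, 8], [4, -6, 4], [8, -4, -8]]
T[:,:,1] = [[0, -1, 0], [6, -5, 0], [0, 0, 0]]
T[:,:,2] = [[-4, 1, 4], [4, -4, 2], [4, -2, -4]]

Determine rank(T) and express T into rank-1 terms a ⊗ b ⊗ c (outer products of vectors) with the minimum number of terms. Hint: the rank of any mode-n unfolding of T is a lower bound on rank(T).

Lower bound: in the mode-1 unfolding of T (rows indexed by i, columns by (j,k)) the 3×3 minor on rows i ∈ {0, 1, 2}, columns (j,k) ∈ {(0,0), (0,1), (0,2)} is det [[-4, 0, -4], [4, 6, 4], [8, 0, 4]] = 96 ≠ 0, so that unfolding has rank ≥ 3 and hence rank(T) ≥ 3 (CP rank is at least every unfolding rank, though it can be larger).
Upper bound: T is a sum of 3 rank-1 terms, T = [1, -1, 0] ⊗ [2, -1, 0] ⊗ [0, -1, -1] + [1, 2, 0] ⊗ [1, -1, 0] ⊗ [4, 2, 2] + [2, 1, -2] ⊗ [2, -1, -2] ⊗ [-2, 0, -1] (written with every a and b primitive with positive leading entry and the scale carried by c; CP decompositions are not unique, and this one is verified by expanding entrywise), so rank(T) ≤ 3.
These bounds meet, so rank(T) = 3.

rank(T) = 3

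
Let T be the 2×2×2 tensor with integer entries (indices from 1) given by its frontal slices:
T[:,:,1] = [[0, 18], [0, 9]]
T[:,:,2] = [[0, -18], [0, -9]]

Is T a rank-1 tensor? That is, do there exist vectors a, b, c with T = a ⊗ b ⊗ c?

The mode-1 fibre T[:,2,1] = [18, 9] gives a = [2, 1] (primitive direction); the mode-2 fibre T[1,:,1] = [0, 18] gives b = [0, 1]; then c[k] = T[1,2,k] / (a[1]·b[2]) = [18, -18] / 2 = [9, -9].
Expanding [2, 1] ⊗ [0, 1] ⊗ [9, -9] reproduces all 8 entries of T, so T = [2, 1] ⊗ [0, 1] ⊗ [9, -9] and rank(T) ≤ 1.
Equivalently every frontal slice T[:,:,k] is c[k] times the rank-1 matrix [2, 1] ⊗ [0, 1]. So T has rank 1 (it is nonzero).

Yes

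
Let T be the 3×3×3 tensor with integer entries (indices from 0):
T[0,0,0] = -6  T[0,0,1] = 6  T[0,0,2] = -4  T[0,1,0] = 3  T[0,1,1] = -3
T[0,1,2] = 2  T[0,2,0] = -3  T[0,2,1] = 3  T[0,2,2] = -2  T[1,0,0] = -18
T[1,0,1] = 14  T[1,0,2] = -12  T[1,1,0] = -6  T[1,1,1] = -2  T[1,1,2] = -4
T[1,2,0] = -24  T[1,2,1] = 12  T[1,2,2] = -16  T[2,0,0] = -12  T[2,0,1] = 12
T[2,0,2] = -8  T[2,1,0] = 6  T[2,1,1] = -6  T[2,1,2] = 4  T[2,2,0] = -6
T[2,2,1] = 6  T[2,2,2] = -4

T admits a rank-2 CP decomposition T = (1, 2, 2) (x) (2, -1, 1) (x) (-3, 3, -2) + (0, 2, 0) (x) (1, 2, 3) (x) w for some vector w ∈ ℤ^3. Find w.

Subtract the known terms from T to get the rank-1 residual R = (0, 2, 0) (x) (1, 2, 3) (x) w, so R[i,j,k] = a[i]·b[j]·w[k]. Pick indices with nonzero a[1]·b[0] = (2)·(1) = 2. Only the fibre through (1,0,·) is needed: R[1,0,:] = T[1,0,:] − Σₗ aₗ[1]bₗ[0]cₗ = [-18, 14, -12] − (2)·(2)·(-3, 3, -2) = [-6, 2, -4]. Then w[k] = R[1,0,k] / 2 for each k, giving w = [-6, 2, -4] / 2 = (-3, 1, -2).

w = (-3, 1, -2)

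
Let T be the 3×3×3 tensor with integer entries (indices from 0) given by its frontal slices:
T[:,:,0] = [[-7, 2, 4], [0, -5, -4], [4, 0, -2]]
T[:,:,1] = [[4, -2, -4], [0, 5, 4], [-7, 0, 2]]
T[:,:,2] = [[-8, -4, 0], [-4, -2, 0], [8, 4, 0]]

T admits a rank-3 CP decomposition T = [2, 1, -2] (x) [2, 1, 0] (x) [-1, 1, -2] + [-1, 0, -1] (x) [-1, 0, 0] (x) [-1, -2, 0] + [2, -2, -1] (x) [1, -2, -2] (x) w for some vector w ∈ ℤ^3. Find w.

Subtract the known terms from T to get the rank-1 residual R = [2, -2, -1] (x) [1, -2, -2] (x) w, so R[i,j,k] = a[i]·b[j]·w[k]. Pick indices with nonzero a[0]·b[0] = (2)·(1) = 2. Only the fibre through (0,0,·) is needed: R[0,0,:] = T[0,0,:] − Σₗ aₗ[0]bₗ[0]cₗ = [-7, 4, -8] − (2)·(2)·[-1, 1, -2] − (-1)·(-1)·[-1, -2, 0] = [-2, 2, 0]. Then w[k] = R[0,0,k] / 2 for each k, giving w = [-2, 2, 0] / 2 = [-1, 1, 0].

w = [-1, 1, 0]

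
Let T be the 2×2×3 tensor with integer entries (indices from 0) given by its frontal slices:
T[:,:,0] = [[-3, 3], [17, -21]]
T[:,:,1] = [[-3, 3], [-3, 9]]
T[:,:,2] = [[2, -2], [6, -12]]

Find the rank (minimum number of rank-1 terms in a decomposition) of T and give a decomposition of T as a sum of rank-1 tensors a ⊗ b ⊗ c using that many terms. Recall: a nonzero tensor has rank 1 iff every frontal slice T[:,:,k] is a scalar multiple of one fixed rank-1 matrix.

rank(T) = 2

Lower bound: in the mode-3 unfolding of T (rows indexed by k, columns by (i,j)) the 2×2 minor on rows k ∈ {0, 1}, columns (i,j) ∈ {(0,0), (1,0)} is det [[-3, 17], [-3, -3]] = 60 ≠ 0, so that unfolding has rank ≥ 2 and hence rank(T) ≥ 2 (CP rank is at least every unfolding rank, though it can be larger).
Upper bound: with S_k = T[:,:,k], the two rank-1 terms a₁b₁ᵀ, a₂b₂ᵀ are the rank-1 members of the pencil x·S₀ + y·S₁.
det(x·S₀ + y·S₁) is 12·x² − 6·xy − 18·y² = 6·(2·x − 3·y)(x + y), vanishing at (x:y) = (3:2) and (1:-1).
M₁ = 3·S₀ + 2·S₁ = [[-15, 15], [45, -45]] = (-15)·[1, -3][1, -1]ᵀ and M₂ = S₀ − S₁ = [[0, 0], [20, -30]] = 10·[0, 1][2, -3]ᵀ, so take a₁ = [1, -3], b₁ = [1, -1], a₂ = [0, 1], b₂ = [2, -3].
Each slice is an integer combination of E₁ = a₁b₁ᵀ and E₂ = a₂b₂ᵀ: S₀ = −3·E₁ + 4·E₂, S₁ = −3·E₁ − 6·E₂, S₂ = 2·E₁ + 6·E₂; reading off coefficients, c₁ = [-3, -3, 2] and c₂ = [4, -6, 6].
Hence T = [1, -3] ⊗ [1, -1] ⊗ [-3, -3, 2] + [0, 1] ⊗ [2, -3] ⊗ [4, -6, 6], so rank(T) ≤ 2.
These bounds meet, so rank(T) = 2.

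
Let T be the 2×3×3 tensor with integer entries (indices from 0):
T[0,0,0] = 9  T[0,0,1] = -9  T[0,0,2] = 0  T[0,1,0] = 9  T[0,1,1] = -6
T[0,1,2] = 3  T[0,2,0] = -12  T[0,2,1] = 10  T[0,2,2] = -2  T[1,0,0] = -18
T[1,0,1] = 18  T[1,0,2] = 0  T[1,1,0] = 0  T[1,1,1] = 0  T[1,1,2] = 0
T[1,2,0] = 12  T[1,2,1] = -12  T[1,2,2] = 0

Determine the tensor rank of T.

Lower bound: the mode-1 unfolding of T (rows indexed by i, columns by (j,k) = (0,0), (0,1), (0,2), (1,0), (1,1), (1,2), (2,0), (2,1), (2,2)) is [[9, -9, 0, 9, -6, 3, -12, 10, -2], [-18, 18, 0, 0, 0, 0, 12, -12, 0]].
There the 2×2 minor on rows i ∈ {0, 1}, columns (j,k) ∈ {(0,0), (1,0)} is det [[9, 9], [-18, 0]] = 162 ≠ 0, so this unfolding has rank ≥ 2; CP rank is at least every unfolding rank, so rank(T) ≥ 2. (This is only a lower bound: in general the CP rank may exceed every unfolding rank, so we still need to exhibit 2 rank-1 terms summing to T.)
Upper bound — finding two terms. Write S_k = T[:,:,k] for the frontal slices: S₀ = [[9, 9, -12], [-18, 0, 12]], S₁ = [[-9, -6, 10], [18, 0, -12]], S₂ = [[0, 3, -2], [0, 0, 0]].
If T = a₁ ⊗ b₁ ⊗ c₁ + a₂ ⊗ b₂ ⊗ c₂ then each S_k = c₁[k]·a₁b₁ᵀ + c₂[k]·a₂b₂ᵀ. S₀ and S₁ are linearly independent, so a₁b₁ᵀ and a₂b₂ᵀ must span the same plane of matrices: they are the rank-1 matrices of the form x·S₀ + y·S₁.
The 2×2 minor of x·S₀ + y·S₁ on rows {0,1}, columns {0,1} is 162·x² − 270·xy + 108·y² = 54·(3·x − 2·y)(x − y), vanishing at (x:y) = (2:3) and (1:1).
M₁ = 2·S₀ + 3·S₁ = [[-9, 0, 6], [18, 0, -12]] = (-3)·(1, -2)(3, 0, -2)ᵀ and M₂ = S₀ + S₁ = [[0, 3, -2], [0, 0, 0]] = (1, 0)(0, 3, -2)ᵀ, so take a₁ = (1, -2), b₁ = (3, 0, -2), a₂ = (1, 0), b₂ = (0, 3, -2).
Each slice is an integer combination of E₁ = a₁b₁ᵀ and E₂ = a₂b₂ᵀ: S₀ = 3·E₁ + 3·E₂, S₁ = −3·E₁ − 2·E₂, S₂ = E₂; reading off coefficients, c₁ = (3, -3, 0) and c₂ = (3, -2, 1).
Hence T = (1, -2) ⊗ (3, 0, -2) ⊗ (3, -3, 0) + (1, 0) ⊗ (0, 3, -2) ⊗ (3, -2, 1), so rank(T) ≤ 2.
These bounds meet, so rank(T) = 2.

2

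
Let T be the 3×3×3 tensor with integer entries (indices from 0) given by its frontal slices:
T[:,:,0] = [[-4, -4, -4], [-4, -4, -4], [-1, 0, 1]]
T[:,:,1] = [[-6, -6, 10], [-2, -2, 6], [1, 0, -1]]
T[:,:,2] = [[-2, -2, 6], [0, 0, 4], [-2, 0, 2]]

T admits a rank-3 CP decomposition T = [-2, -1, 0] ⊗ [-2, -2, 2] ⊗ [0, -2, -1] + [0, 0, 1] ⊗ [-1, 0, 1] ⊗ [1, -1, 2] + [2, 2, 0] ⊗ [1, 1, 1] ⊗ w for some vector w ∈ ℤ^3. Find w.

w = [-2, 1, 1]

Subtract the known terms from T to get the rank-1 residual R = [2, 2, 0] ⊗ [1, 1, 1] ⊗ w, so R[i,j,k] = a[i]·b[j]·w[k]. Pick indices with nonzero a[0]·b[0] = (2)·(1) = 2. Only the fibre through (0,0,·) is needed: R[0,0,:] = T[0,0,:] − Σₗ aₗ[0]bₗ[0]cₗ = [-4, -6, -2] − (-2)·(-2)·[0, -2, -1] − (0)·(-1)·[1, -1, 2] = [-4, 2, 2]. Then w[k] = R[0,0,k] / 2 for each k, giving w = [-4, 2, 2] / 2 = [-2, 1, 1].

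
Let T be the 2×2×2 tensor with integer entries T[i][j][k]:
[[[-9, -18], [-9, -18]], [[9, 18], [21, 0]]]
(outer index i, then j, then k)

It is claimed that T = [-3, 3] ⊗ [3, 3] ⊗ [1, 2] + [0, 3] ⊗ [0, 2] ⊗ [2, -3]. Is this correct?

Yes

Reconstruct entrywise from the claimed factors. For example, T[0,0,1] = -18 and Σₗ aₗ[0]bₗ[0]cₗ[1] = (-3)·(3)·(2) + (0)·(0)·(-3) = -18; checking all 8 entries, every one matches. The claim holds.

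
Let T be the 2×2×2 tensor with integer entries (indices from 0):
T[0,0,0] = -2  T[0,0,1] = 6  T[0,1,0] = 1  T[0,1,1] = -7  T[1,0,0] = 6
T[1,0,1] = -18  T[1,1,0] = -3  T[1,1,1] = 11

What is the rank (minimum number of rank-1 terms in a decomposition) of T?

2

Lower bound: in the mode-1 unfolding of T (rows indexed by i, columns by (j,k)) the 2×2 minor on rows i ∈ {0, 1}, columns (j,k) ∈ {(0,0), (1,1)} is det [[-2, -7], [6, 11]] = 20 ≠ 0, so that unfolding has rank ≥ 2 and hence rank(T) ≥ 2 (CP rank is at least every unfolding rank, though it can be larger).
Upper bound: with S_k = T[:,:,k], the two rank-1 terms a₁b₁ᵀ, a₂b₂ᵀ are the rank-1 members of the pencil x·S₀ + y·S₁.
det(x·S₀ + y·S₁) is 20·xy − 60·y² = 20·(x − 3·y)(y), vanishing at (x:y) = (3:1) and (1:0).
M₁ = 3·S₀ + S₁ = [[0, -4], [0, 2]] = (-2)·[2, -1][0, 1]ᵀ and M₂ = S₀ = [[-2, 1], [6, -3]] = −[1, -3][2, -1]ᵀ, so take a₁ = [2, -1], b₁ = [0, 1], a₂ = [1, -3], b₂ = [2, -1].
Each slice is an integer combination of E₁ = a₁b₁ᵀ and E₂ = a₂b₂ᵀ: S₀ = −E₂, S₁ = −2·E₁ + 3·E₂; reading off coefficients, c₁ = [0, -2] and c₂ = [-1, 3].
Hence T = [2, -1] (x) [0, 1] (x) [0, -2] + [1, -3] (x) [2, -1] (x) [-1, 3], so rank(T) ≤ 2.
These bounds meet, so rank(T) = 2.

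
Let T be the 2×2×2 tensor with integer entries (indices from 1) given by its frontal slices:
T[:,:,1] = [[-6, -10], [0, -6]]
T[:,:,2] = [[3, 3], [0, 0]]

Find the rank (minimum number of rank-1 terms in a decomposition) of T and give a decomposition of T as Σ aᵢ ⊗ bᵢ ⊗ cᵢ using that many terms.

rank(T) = 2

Lower bound: the mode-3 unfolding of T (rows indexed by k, columns by (i,j) = (1,1), (1,2), (2,1), (2,2)) is [[-6, -10, 0, -6], [3, 3, 0, 0]].
There the 2×2 minor on rows k ∈ {1, 2}, columns (i,j) ∈ {(1,1), (1,2)} is det [[-6, -10], [3, 3]] = 12 ≠ 0, so this unfolding has rank ≥ 2; CP rank is at least every unfolding rank, so rank(T) ≥ 2. (Flattening ranks never certify an upper bound on CP rank; for that we must actually write T with 2 rank-1 terms.)
Upper bound — finding two terms. Write S_k = T[:,:,k] for the frontal slices: S₁ = [[-6, -10], [0, -6]], S₂ = [[3, 3], [0, 0]].
If T = a₁ ⊗ b₁ ⊗ c₁ + a₂ ⊗ b₂ ⊗ c₂ then each S_k = c₁[k]·a₁b₁ᵀ + c₂[k]·a₂b₂ᵀ. S₁ and S₂ are linearly independent, so a₁b₁ᵀ and a₂b₂ᵀ must span the same plane of matrices: they are the rank-1 matrices of the form x·S₁ + y·S₂.
det(x·S₁ + y·S₂) is 36·x² − 18·xy = 18·(2·x − y)(x), vanishing at (x:y) = (1:2) and (0:1).
M₁ = S₁ + 2·S₂ = [[0, -4], [0, -6]] = (-2)·[2, 3][0, 1]ᵀ and M₂ = S₂ = [[3, 3], [0, 0]] = 3·[1, 0][1, 1]ᵀ, so take a₁ = [2, 3], b₁ = [0, 1], a₂ = [1, 0], b₂ = [1, 1].
Each slice is an integer combination of E₁ = a₁b₁ᵀ and E₂ = a₂b₂ᵀ: S₁ = −2·E₁ − 6·E₂, S₂ = 3·E₂; reading off coefficients, c₁ = [-2, 0] and c₂ = [-6, 3].
Hence T = [2, 3] ⊗ [0, 1] ⊗ [-2, 0] + [1, 0] ⊗ [1, 1] ⊗ [-6, 3], so rank(T) ≤ 2.
These bounds meet, so rank(T) = 2.
Check entry T[2,2,1] = -6: (3)·(1)·(-2) + (0)·(1)·(-6) = -6.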